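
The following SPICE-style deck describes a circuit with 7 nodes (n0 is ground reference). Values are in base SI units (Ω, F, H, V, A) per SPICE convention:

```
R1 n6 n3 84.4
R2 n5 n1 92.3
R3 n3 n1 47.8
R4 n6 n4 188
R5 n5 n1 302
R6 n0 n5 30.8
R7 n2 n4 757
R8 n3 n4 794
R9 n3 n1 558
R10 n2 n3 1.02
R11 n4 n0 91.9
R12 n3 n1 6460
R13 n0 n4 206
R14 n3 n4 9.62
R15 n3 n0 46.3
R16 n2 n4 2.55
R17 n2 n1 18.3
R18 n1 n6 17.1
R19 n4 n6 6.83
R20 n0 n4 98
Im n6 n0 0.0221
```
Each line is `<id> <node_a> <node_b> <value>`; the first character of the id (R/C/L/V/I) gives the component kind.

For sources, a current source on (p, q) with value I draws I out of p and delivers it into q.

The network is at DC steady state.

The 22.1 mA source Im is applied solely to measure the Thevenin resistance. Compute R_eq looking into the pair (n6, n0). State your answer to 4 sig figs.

R_eq = 22.17 Ω

Element admittances at DC:
  Y(R1) = 0.01185 S between n6,n3
  Y(R2) = 0.01083 S between n5,n1
  Y(R3) = 0.02092 S between n3,n1
  Y(R4) = 0.005319 S between n6,n4
  Y(R5) = 0.003311 S between n5,n1
  Y(R6) = 0.03247 S between n0,n5
  Y(R7) = 0.001321 S between n2,n4
  Y(R8) = 0.001259 S between n3,n4
  Y(R9) = 0.001792 S between n3,n1
  Y(R10) = 0.9804 S between n2,n3
  Y(R11) = 0.01088 S between n4,n0
  Y(R12) = 0.0001548 S between n3,n1
  Y(R13) = 0.004854 S between n0,n4
  Y(R14) = 0.1040 S between n3,n4
  Y(R15) = 0.02160 S between n3,n0
  Y(R16) = 0.3922 S between n2,n4
  Y(R17) = 0.05464 S between n2,n1
  Y(R18) = 0.05848 S between n1,n6
  Y(R19) = 0.1464 S between n4,n6
  Y(R20) = 0.01020 S between n0,n4
  Im: injects 0.0221 A into n0 (from n6)
Assemble and solve the 6×6 MNA system:
  V(n1)=-0.3974  V(n2)=-0.3795  V(n3)=-0.3747  V(n4)=-0.3890  V(n5)=-0.1206  V(n6)=-0.4900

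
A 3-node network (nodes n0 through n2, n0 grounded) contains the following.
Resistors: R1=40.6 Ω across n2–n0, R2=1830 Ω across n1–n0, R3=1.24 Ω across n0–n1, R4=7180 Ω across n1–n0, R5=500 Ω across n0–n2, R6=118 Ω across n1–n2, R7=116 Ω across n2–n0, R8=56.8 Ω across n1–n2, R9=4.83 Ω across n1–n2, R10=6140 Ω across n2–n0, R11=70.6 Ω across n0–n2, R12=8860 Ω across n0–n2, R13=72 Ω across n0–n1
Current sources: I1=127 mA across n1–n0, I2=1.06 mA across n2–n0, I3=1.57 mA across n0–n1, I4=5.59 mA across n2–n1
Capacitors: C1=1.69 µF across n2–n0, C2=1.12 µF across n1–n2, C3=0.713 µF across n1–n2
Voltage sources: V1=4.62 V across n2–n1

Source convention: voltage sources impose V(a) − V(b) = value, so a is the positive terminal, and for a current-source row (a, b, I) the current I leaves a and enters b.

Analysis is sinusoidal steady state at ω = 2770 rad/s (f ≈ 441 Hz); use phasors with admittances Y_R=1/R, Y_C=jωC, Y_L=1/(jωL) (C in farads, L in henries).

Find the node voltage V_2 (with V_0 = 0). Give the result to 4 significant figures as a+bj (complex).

4.211-0.02264j V

MNA unknowns: 2 node voltages V₁..V_2 plus 1 source current (V1)
R1: Y=0.02463+0.000j on G[2,0]
I1: z[1]−=0.127, z[0]+=0.127
C1: Y=0.000+0.004681j on G[2,0]
R2: Y=0.0005464+0.000j on G[1,0]
C2: Y=0.000+0.003102j on G[1,2]
R3: Y=0.8065+0.000j on G[0,1]
R4: Y=0.0001393+0.000j on G[1,0]
R5: Y=0.002000+0.000j on G[0,2]
R6: Y=0.008475+0.000j on G[1,2]
R7: Y=0.008621+0.000j on G[2,0]
R8: Y=0.01761+0.000j on G[1,2]
R9: Y=0.2070+0.000j on G[1,2]
C3: Y=0.000+0.001975j on G[1,2]
R10: Y=0.0001629+0.000j on G[2,0]
R11: Y=0.01416+0.000j on G[0,2]
I2: z[2]−=0.00106, z[0]+=0.00106
I3: z[0]−=0.00157, z[1]+=0.00157
R12: Y=0.0001129+0.000j on G[0,2]
I4: z[2]−=0.00559, z[1]+=0.00559
R13: Y=0.01389+0.000j on G[0,1]
V1: row V2−V1=4.62, i_V1 at 2,1
solve → V1=-0.4091-0.02264j, V2=4.211-0.02264j
aux → i_V1=-1.293-0.04205j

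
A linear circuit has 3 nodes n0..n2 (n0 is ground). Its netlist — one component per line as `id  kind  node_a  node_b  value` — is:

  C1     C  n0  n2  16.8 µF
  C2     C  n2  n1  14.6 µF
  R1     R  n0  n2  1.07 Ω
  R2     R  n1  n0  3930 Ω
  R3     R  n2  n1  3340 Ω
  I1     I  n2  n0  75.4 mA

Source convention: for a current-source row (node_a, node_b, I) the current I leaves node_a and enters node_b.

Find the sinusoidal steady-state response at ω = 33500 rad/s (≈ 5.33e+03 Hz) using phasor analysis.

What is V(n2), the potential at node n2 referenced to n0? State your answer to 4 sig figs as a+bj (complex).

-0.05920+0.03564j V

MNA unknowns: 2 node voltages V₁..V_2
C1: Y=0.000+0.5628j on G[0,2]
C2: Y=0.000+0.4891j on G[2,1]
R1: Y=0.9346+0.000j on G[0,2]
R2: Y=0.0002545+0.000j on G[1,0]
R3: Y=0.0002994+0.000j on G[2,1]
I1: z[2]−=0.0754, z[0]+=0.0754
solve → V1=-0.05922+0.03561j, V2=-0.05920+0.03564j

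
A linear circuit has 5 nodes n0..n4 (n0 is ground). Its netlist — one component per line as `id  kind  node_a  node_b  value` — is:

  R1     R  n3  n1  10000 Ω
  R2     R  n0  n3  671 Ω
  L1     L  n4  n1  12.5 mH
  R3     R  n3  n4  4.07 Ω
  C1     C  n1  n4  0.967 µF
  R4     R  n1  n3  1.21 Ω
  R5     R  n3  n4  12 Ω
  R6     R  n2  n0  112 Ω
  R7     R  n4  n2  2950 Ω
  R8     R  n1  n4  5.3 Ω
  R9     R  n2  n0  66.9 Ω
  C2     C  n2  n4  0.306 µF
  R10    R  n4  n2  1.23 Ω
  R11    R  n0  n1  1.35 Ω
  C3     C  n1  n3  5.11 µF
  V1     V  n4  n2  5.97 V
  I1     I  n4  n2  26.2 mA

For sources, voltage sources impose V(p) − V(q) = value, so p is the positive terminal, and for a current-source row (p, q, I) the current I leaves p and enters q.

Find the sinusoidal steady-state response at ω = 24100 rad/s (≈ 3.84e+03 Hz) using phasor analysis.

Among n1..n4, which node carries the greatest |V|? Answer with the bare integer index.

2

MNA unknowns: 4 node voltages V₁..V_4 plus 1 source current (V1)
R1: Y=0.0001000+0.000j on G[3,1]
R2: Y=0.001490+0.000j on G[0,3]
L1: Y=0.000-0.003320j on G[4,1]
R3: Y=0.2457+0.000j on G[3,4]
C1: Y=0.000+0.02330j on G[1,4]
R4: Y=0.8264+0.000j on G[1,3]
R5: Y=0.08333+0.000j on G[3,4]
R6: Y=0.008929+0.000j on G[2,0]
R7: Y=0.0003390+0.000j on G[4,2]
R8: Y=0.1887+0.000j on G[1,4]
R9: Y=0.01495+0.000j on G[2,0]
C2: Y=0.000+0.007375j on G[2,4]
R10: Y=0.8130+0.000j on G[4,2]
R11: Y=0.7407+0.000j on G[0,1]
C3: Y=0.000+0.1232j on G[1,3]
V1: row V4−V2=5.97, i_V1 at 4,2
I1: z[4]−=0.0262, z[2]+=0.0262
solve → V1=0.1763+0.0006641j, V2=-5.487-0.01972j, V3=0.2617-0.01422j, V4=0.4829-0.01972j
aux → i_V1=-5.013-0.04450j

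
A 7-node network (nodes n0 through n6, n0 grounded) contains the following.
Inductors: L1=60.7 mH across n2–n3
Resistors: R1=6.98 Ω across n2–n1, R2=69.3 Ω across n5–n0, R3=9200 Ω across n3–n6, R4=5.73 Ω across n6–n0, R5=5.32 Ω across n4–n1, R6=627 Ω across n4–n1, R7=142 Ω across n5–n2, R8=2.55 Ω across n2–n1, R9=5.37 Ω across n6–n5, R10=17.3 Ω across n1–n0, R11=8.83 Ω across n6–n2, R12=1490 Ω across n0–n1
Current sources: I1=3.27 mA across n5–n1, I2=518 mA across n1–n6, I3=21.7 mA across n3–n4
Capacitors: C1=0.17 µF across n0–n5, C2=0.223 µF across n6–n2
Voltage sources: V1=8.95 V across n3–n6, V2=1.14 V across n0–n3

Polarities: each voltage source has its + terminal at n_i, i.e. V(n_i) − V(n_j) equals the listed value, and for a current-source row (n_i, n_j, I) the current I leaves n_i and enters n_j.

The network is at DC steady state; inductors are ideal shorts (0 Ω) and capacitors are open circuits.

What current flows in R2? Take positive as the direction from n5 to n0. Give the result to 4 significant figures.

Apply KCL at each of the 6 non-ground nodes and solve the resulting linear system.
Node n1: branches {R1, I1, I2, R5, R6, R8, R10, R12} → V_1 = -1.858
Node n2: branches {L1, R1, R7, R8, R11, C2} → V_2 = -1.140
Node n3: branches {L1, R3, I3, V1, V2} → V_3 = -1.140
Node n4: branches {I3, R5, R6} → V_4 = -1.743
Node n5: branches {I1, R2, C1, R7, R9} → V_5 = -9.101
Node n6: branches {I2, R3, R4, R9, R11, C2, V1} → V_6 = -10.09
Source currents: i(L1)=-1.454, i(V1)=-3.478, i(V2)=-2.001

-0.1313 A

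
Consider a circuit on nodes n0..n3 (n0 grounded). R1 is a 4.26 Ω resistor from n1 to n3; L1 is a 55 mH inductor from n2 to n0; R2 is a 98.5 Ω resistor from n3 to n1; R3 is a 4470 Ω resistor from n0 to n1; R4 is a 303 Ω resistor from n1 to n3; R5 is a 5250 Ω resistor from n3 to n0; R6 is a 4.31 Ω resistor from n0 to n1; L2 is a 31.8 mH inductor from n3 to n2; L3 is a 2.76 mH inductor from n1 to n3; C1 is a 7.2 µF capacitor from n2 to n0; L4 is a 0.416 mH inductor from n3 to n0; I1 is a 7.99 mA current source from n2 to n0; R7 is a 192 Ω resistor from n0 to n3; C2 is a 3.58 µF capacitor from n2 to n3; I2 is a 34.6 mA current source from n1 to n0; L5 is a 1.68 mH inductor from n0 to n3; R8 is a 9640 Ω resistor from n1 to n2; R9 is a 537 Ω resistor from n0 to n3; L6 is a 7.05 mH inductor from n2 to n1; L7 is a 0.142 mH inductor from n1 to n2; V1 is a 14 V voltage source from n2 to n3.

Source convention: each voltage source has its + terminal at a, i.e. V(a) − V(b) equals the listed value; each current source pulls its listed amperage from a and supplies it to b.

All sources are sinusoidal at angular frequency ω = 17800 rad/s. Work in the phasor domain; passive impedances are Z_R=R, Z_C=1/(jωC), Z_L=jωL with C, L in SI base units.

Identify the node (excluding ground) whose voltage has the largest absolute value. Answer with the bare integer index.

MNA unknowns: 3 node voltages V₁..V_3 plus 1 source current (V1)
R1: Y=0.2347+0.000j on G[1,3]
L1: Y=0.000-0.001021j on G[2,0]
R2: Y=0.01015+0.000j on G[3,1]
R3: Y=0.0002237+0.000j on G[0,1]
R4: Y=0.003300+0.000j on G[1,3]
R5: Y=0.0001905+0.000j on G[3,0]
R6: Y=0.2320+0.000j on G[0,1]
L2: Y=0.000-0.001767j on G[3,2]
L3: Y=0.000-0.02035j on G[1,3]
C1: Y=0.000+0.1282j on G[2,0]
L4: Y=0.000-0.1350j on G[3,0]
I1: z[2]−=0.00799, z[0]+=0.00799
R7: Y=0.005208+0.000j on G[0,3]
C2: Y=0.000+0.06372j on G[2,3]
I2: z[1]−=0.0346, z[0]+=0.0346
L5: Y=0.000-0.03344j on G[0,3]
R8: Y=0.0001037+0.000j on G[1,2]
R9: Y=0.001862+0.000j on G[0,3]
L6: Y=0.000-0.007969j on G[2,1]
L7: Y=0.000-0.3956j on G[1,2]
V1: row V2−V3=14, i_V1 at 2,3
solve → V1=0.7628-8.503j, V2=8.524-4.353j, V3=-5.476-4.353j
aux → i_V1=-2.237+1.181j

2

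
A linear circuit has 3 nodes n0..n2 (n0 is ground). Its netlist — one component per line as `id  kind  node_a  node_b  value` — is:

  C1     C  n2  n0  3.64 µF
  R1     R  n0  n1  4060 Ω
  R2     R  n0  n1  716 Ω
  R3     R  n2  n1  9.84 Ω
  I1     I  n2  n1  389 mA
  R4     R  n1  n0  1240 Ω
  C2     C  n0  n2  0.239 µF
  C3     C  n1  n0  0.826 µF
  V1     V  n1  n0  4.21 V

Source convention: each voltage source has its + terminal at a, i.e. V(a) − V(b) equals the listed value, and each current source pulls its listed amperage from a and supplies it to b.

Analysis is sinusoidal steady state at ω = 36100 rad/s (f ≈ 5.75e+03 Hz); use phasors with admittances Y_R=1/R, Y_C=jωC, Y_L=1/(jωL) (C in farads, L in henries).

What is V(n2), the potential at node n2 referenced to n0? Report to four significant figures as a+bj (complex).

Apply KCL at each of the 2 non-ground nodes and solve the resulting linear system.
Node n1: branches {R1, R2, R3, I1, R4, C3, V1} → V_1 = 4.210+0.000j
Node n2: branches {C1, R3, I1, C2} → V_2 = 0.1319-0.1817j
Source currents: i(V1)=-0.03576-0.1440j

0.1319-0.1817j V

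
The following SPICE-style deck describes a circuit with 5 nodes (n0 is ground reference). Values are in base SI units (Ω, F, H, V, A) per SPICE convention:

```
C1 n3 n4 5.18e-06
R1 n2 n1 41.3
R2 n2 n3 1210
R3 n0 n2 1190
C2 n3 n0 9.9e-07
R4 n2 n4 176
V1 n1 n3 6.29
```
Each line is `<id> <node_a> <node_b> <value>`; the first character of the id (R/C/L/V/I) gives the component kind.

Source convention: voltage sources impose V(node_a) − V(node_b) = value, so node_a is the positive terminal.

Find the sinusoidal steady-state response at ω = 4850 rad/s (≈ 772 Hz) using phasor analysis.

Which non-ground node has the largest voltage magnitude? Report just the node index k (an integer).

1

Element admittances at ω=4850 rad/s:
  Y(C1) = 0.000+0.02512j S between n3,n4
  Y(R1) = 0.02421+0.000j S between n2,n1
  Y(R2) = 0.0008264+0.000j S between n2,n3
  Y(R3) = 0.0008403+0.000j S between n0,n2
  Y(C2) = 0.000+0.004802j S between n3,n0
  Y(R4) = 0.005682+0.000j S between n2,n4
  V1: constraint V(n1)−V(n3) = 6.29
Assemble and solve the 5×5 MNA system:
  V(n1)=6.182+0.8321j  V(n2)=4.754+0.6197j  V(n3)=-0.1085+0.8321j  V(n4)=0.08247-0.2245j
  i(V1)=-0.03456-0.005142j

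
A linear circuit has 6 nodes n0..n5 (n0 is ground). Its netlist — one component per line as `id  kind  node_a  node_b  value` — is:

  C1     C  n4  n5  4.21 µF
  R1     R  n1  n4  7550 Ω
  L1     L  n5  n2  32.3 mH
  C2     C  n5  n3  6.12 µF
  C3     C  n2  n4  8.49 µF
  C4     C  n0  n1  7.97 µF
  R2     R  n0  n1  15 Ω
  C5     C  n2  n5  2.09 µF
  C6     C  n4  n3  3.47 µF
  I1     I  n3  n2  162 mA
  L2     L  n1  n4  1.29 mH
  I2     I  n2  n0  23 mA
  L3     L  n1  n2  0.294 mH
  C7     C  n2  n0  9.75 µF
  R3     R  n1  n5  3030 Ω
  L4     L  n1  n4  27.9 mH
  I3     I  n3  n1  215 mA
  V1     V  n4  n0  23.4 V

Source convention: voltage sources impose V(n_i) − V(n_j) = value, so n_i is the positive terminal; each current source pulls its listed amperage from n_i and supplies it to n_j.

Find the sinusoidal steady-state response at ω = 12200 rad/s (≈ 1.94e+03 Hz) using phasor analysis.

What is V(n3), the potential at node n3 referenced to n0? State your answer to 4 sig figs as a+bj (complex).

20.59+5.004j V

Element admittances at ω=12200 rad/s:
  Y(C1) = 0.000+0.05136j S between n4,n5
  Y(R1) = 0.0001325+0.000j S between n1,n4
  Y(L1) = 0.000-0.002538j S between n5,n2
  Y(C2) = 0.000+0.07466j S between n5,n3
  Y(C3) = 0.000+0.1036j S between n2,n4
  Y(C4) = 0.000+0.09723j S between n0,n1
  Y(R2) = 0.06667+0.000j S between n0,n1
  Y(C5) = 0.000+0.02550j S between n2,n5
  Y(C6) = 0.000+0.04233j S between n4,n3
  I1: injects 0.162 A into n2 (from n3)
  Y(L2) = 0.000-0.06354j S between n1,n4
  I2: injects 0.023 A into n0 (from n2)
  Y(L3) = 0.000-0.2788j S between n1,n2
  Y(C7) = 0.000+0.1190j S between n2,n0
  Y(R3) = 0.0003300+0.000j S between n1,n5
  Y(L4) = 0.000-0.002938j S between n1,n4
  I3: injects 0.215 A into n1 (from n3)
  V1: constraint V(n4)−V(n0) = 23.4
Assemble and solve the 6×6 MNA system:
  V(n1)=10.73-0.06267j  V(n2)=3.989+1.724j  V(n3)=20.59+5.004j  V(n4)=23.40+0.000j  V(n5)=18.99+2.792j
  i(V1)=-0.5396-1.514j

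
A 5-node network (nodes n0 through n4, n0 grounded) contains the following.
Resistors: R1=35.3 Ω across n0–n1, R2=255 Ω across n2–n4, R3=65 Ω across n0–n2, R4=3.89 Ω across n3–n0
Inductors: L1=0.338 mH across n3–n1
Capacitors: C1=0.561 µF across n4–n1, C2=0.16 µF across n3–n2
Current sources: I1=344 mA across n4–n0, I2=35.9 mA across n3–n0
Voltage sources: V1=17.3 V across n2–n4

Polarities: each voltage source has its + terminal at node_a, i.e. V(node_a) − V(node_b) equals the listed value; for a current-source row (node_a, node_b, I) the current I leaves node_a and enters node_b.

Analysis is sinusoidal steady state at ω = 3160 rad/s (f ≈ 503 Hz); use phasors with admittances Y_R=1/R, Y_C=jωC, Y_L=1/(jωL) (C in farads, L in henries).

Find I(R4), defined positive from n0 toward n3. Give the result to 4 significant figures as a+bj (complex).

Apply KCL at each of the 4 non-ground nodes and solve the resulting linear system.
Node n1: branches {R1, L1, C1} → V_1 = -0.1110-0.2848j
Node n2: branches {R2, R3, C2, V1} → V_2 = -21.55+5.167j
Node n3: branches {L1, R4, C2, I2} → V_3 = -0.1757-0.2778j
Node n4: branches {R2, C1, I1, V1} → V_4 = -38.85+5.167j
Source currents: i(V1)=0.2665-0.06868j

0.04517+0.07142j A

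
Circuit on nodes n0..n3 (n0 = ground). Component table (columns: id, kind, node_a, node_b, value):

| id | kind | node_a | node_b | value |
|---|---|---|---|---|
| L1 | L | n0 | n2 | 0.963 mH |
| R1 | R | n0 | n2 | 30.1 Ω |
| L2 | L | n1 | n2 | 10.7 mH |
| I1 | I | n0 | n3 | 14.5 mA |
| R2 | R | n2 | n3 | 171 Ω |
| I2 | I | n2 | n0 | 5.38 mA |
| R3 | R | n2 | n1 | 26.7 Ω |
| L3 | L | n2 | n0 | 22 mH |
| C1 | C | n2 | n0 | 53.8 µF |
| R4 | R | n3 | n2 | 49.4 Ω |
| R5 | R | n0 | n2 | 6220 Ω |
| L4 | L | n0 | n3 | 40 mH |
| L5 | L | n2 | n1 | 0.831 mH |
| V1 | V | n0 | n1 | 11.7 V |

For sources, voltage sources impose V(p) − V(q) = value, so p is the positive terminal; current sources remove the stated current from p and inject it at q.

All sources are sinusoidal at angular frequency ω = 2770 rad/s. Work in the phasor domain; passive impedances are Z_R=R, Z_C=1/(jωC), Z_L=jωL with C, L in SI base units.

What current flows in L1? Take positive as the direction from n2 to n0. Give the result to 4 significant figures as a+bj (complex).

Element admittances at ω=2770 rad/s:
  Y(L1) = 0.000-0.3749j S between n0,n2
  Y(R1) = 0.03322+0.000j S between n0,n2
  Y(L2) = 0.000-0.03374j S between n1,n2
  I1: injects 0.0145 A into n3 (from n0)
  Y(R2) = 0.005848+0.000j S between n2,n3
  I2: injects 0.00538 A into n0 (from n2)
  Y(R3) = 0.03745+0.000j S between n2,n1
  Y(L3) = 0.000-0.01641j S between n2,n0
  Y(C1) = 0.000+0.1490j S between n2,n0
  Y(R4) = 0.02024+0.000j S between n3,n2
  Y(R5) = 0.0001608+0.000j S between n0,n2
  Y(L4) = 0.000-0.009025j S between n0,n3
  Y(L5) = 0.000-0.4344j S between n2,n1
  V1: constraint V(n0)−V(n1) = 11.7
Assemble and solve the 4×4 MNA system:
  V(n1)=-11.70+0.000j  V(n2)=-7.611+0.1806j  V(n3)=-6.357-2.019j
  i(V1)=-0.2377+1.907j

0.06770+2.853j A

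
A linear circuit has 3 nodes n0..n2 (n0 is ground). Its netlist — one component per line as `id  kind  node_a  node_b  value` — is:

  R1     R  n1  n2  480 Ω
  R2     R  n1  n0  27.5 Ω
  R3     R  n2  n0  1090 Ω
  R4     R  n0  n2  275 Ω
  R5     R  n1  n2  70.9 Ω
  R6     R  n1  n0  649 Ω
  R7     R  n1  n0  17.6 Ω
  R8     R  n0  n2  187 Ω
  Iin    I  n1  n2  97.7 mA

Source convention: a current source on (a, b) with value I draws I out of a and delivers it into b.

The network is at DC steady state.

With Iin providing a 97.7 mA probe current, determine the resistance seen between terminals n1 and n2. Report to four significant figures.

MNA unknowns: 2 node voltages V₁..V_2
R1: Y=0.002083 on G[1,2]
R2: Y=0.03636 on G[1,0]
R3: Y=0.0009174 on G[2,0]
R4: Y=0.003636 on G[0,2]
R5: Y=0.01410 on G[1,2]
R6: Y=0.001541 on G[1,0]
R7: Y=0.05682 on G[1,0]
R8: Y=0.005348 on G[0,2]
Iin: z[1]−=0.0977, z[2]+=0.0977
solve → V1=-0.3676, V2=3.517

R_eq = 39.76 Ω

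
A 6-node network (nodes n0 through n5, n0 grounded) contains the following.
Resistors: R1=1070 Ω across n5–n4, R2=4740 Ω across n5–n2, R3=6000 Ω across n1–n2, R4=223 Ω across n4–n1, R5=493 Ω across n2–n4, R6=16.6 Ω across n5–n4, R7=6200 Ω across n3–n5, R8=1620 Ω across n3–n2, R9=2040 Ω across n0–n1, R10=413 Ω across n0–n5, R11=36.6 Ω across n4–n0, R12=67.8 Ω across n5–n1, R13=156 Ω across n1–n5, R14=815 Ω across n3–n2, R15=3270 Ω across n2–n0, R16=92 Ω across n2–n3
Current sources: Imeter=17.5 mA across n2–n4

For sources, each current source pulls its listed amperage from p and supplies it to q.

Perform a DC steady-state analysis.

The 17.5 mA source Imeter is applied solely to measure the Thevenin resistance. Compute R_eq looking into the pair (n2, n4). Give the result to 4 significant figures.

Apply KCL at each of the 5 non-ground nodes and solve the resulting linear system.
Node n1: branches {R3, R4, R9, R12, R13} → V_1 = -0.01232
Node n2: branches {R2, R3, R5, R8, R14, R15, R16, Imeter} → V_2 = -6.047
Node n3: branches {R7, R8, R14, R16} → V_3 = -5.971
Node n4: branches {R1, R4, R5, R6, R11, Imeter} → V_4 = 0.06628
Node n5: branches {R1, R2, R6, R7, R10, R12, R13} → V_5 = 0.01827

R_eq = 349.3 Ω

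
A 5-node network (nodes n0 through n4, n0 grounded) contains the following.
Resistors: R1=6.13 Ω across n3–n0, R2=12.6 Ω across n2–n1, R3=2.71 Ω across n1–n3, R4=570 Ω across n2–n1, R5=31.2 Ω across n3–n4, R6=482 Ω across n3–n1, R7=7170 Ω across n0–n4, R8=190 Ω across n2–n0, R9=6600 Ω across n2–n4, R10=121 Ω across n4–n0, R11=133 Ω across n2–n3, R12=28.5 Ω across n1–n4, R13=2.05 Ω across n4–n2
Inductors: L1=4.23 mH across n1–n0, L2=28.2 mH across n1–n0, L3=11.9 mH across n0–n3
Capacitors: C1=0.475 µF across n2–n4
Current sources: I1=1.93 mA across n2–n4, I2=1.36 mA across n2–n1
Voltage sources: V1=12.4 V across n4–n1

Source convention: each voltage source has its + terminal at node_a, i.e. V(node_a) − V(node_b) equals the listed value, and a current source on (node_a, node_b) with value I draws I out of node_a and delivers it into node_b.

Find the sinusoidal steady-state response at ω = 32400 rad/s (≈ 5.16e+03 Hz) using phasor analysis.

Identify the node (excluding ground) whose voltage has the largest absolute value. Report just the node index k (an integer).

4

Apply KCL at each of the 4 non-ground nodes and solve the resulting linear system.
Node n1: branches {R2, R3, R4, L1, L2, R6, R12, I2, V1} → V_1 = -2.246-0.1586j
Node n2: branches {R2, R4, C1, R8, R9, I1, R11, I2, R13} → V_2 = 8.188-0.1046j
Node n3: branches {R1, R3, R5, R6, L3, R11} → V_3 = -0.7773-0.1163j
Node n4: branches {R5, C1, R7, R9, R10, I1, R12, R13, V1} → V_4 = 10.15-0.1586j
Source currents: i(V1)=-1.829-0.001228j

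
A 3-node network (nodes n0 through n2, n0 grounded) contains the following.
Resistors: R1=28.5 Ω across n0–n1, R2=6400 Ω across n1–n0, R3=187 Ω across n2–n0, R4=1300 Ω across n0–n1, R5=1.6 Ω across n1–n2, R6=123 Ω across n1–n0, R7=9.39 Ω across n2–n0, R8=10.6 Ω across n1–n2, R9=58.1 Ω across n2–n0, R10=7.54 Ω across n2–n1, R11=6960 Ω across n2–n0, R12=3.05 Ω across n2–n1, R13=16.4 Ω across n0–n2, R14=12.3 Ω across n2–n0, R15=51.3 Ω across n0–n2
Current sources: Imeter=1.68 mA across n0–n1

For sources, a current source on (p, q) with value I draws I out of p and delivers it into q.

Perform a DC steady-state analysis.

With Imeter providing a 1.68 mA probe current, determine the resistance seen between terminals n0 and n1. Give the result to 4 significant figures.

R_eq = 3.603 Ω

Apply KCL at each of the 2 non-ground nodes and solve the resulting linear system.
Node n1: branches {R1, R2, R4, R5, R6, R8, R10, R12, Imeter} → V_1 = 0.006053
Node n2: branches {R3, R5, R7, R8, R9, R10, R11, R12, R13, R14, R15} → V_2 = 0.004856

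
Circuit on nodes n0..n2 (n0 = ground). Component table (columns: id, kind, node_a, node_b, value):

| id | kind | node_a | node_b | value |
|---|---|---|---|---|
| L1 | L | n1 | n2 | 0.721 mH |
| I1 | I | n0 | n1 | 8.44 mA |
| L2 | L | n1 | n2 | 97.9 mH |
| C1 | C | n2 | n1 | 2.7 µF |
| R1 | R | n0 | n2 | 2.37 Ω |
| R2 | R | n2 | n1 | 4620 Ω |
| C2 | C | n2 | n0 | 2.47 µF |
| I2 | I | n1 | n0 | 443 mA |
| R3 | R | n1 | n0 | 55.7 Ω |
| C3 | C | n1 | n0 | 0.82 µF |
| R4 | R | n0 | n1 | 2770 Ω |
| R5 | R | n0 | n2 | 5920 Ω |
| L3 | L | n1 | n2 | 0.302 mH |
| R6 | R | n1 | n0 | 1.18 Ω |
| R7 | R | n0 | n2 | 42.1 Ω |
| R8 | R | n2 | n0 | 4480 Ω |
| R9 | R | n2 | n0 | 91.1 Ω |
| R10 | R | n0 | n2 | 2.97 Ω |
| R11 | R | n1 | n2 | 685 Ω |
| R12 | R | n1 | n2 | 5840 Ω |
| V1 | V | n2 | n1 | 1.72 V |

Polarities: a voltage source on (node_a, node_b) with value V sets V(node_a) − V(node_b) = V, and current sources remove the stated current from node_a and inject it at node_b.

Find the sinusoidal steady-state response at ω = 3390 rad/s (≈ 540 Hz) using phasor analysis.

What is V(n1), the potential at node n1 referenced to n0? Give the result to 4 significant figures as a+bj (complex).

-1.085-0.001390j V

Element admittances at ω=3390 rad/s:
  Y(L1) = 0.000-0.4091j S between n1,n2
  I1: injects 0.00844 A into n1 (from n0)
  Y(L2) = 0.000-0.003013j S between n1,n2
  Y(C1) = 0.000+0.009153j S between n2,n1
  Y(R1) = 0.4219+0.000j S between n0,n2
  Y(R2) = 0.0002165+0.000j S between n2,n1
  Y(C2) = 0.000+0.008373j S between n2,n0
  I2: injects 0.443 A into n0 (from n1)
  Y(R3) = 0.01795+0.000j S between n1,n0
  Y(C3) = 0.000+0.002780j S between n1,n0
  Y(R4) = 0.0003610+0.000j S between n0,n1
  Y(R5) = 0.0001689+0.000j S between n0,n2
  Y(L3) = 0.000-0.9768j S between n1,n2
  Y(R6) = 0.8475+0.000j S between n1,n0
  Y(R7) = 0.02375+0.000j S between n0,n2
  Y(R8) = 0.0002232+0.000j S between n2,n0
  Y(R9) = 0.01098+0.000j S between n2,n0
  Y(R10) = 0.3367+0.000j S between n0,n2
  Y(R11) = 0.001460+0.000j S between n1,n2
  Y(R12) = 0.0001712+0.000j S between n1,n2
  V1: constraint V(n2)−V(n1) = 1.72
Assemble and solve the 3×3 MNA system:
  V(n1)=-1.085-0.001390j  V(n2)=0.6355-0.001390j
  i(V1)=-0.5076+2.369j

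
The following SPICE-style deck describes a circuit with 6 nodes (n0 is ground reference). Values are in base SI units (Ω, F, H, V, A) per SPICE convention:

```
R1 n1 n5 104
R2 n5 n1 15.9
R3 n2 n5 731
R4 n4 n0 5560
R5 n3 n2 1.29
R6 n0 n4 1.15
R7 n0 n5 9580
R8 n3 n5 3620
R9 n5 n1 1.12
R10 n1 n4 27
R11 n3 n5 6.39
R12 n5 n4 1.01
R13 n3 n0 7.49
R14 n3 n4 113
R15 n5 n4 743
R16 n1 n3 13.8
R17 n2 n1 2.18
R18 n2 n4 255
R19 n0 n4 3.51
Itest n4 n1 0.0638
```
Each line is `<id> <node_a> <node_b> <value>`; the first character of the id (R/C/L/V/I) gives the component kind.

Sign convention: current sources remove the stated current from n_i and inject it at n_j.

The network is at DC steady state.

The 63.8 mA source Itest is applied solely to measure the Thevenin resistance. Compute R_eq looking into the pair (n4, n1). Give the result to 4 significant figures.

Element admittances at DC:
  Y(R1) = 0.009615 S between n1,n5
  Y(R2) = 0.06289 S between n5,n1
  Y(R3) = 0.001368 S between n2,n5
  Y(R4) = 0.0001799 S between n4,n0
  Y(R5) = 0.7752 S between n3,n2
  Y(R6) = 0.8696 S between n0,n4
  Y(R7) = 0.0001044 S between n0,n5
  Y(R8) = 0.0002762 S between n3,n5
  Y(R9) = 0.8929 S between n5,n1
  Y(R10) = 0.03704 S between n1,n4
  Y(R11) = 0.1565 S between n3,n5
  Y(R12) = 0.9901 S between n5,n4
  Y(R13) = 0.1335 S between n3,n0
  Y(R14) = 0.008850 S between n3,n4
  Y(R15) = 0.001346 S between n5,n4
  Y(R16) = 0.07246 S between n1,n3
  Y(R17) = 0.4587 S between n2,n1
  Y(R18) = 0.003922 S between n2,n4
  Y(R19) = 0.2849 S between n0,n4
  Itest: injects 0.0638 A into n1 (from n4)
Assemble and solve the 5×5 MNA system:
  V(n1)=0.09412  V(n2)=0.07335  V(n3)=0.06152  V(n4)=-0.007118  V(n5)=0.04423

R_eq = 1.587 Ω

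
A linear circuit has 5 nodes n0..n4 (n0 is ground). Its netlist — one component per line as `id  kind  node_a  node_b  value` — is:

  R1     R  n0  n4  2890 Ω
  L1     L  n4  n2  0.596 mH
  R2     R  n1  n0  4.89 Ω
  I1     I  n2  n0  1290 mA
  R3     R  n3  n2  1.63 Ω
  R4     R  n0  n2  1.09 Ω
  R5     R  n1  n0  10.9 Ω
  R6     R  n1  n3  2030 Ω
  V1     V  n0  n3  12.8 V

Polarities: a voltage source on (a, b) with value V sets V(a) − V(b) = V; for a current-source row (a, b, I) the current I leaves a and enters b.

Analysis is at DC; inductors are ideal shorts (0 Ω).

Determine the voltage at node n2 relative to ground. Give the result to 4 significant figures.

-5.971 V

Apply KCL at each of the 4 non-ground nodes and solve the resulting linear system.
Node n1: branches {R2, R5, R6} → V_1 = -0.02125
Node n2: branches {L1, I1, R3, R4} → V_2 = -5.971
Node n3: branches {R3, R6, V1} → V_3 = -12.80
Node n4: branches {R1, L1} → V_4 = -5.971
Source currents: i(L1)=0.002066, i(V1)=-4.196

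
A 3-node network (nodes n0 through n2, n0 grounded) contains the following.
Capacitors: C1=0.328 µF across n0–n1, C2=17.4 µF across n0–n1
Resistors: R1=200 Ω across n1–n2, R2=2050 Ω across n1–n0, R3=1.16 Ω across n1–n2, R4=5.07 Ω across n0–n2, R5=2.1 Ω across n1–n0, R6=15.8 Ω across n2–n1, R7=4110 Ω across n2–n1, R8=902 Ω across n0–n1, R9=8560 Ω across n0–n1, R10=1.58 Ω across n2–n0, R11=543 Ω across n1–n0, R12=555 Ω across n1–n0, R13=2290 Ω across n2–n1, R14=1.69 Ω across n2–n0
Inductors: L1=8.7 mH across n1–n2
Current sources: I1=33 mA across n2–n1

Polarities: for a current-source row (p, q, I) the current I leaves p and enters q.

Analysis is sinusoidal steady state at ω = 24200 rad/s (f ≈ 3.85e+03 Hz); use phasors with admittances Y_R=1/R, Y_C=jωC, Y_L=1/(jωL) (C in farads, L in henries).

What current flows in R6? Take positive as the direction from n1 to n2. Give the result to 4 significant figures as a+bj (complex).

Apply KCL at each of the 2 non-ground nodes and solve the resulting linear system.
Node n1: branches {C1, R1, R2, R3, R5, R6, R7, R8, R9, R11, R12, L1, R13, C2, I1} → V_1 = 0.01637-0.006661j
Node n2: branches {R1, R3, R4, R6, R7, R10, L1, R13, R14, I1} → V_2 = -0.007555-0.002684j

0.001514-0.0002517j A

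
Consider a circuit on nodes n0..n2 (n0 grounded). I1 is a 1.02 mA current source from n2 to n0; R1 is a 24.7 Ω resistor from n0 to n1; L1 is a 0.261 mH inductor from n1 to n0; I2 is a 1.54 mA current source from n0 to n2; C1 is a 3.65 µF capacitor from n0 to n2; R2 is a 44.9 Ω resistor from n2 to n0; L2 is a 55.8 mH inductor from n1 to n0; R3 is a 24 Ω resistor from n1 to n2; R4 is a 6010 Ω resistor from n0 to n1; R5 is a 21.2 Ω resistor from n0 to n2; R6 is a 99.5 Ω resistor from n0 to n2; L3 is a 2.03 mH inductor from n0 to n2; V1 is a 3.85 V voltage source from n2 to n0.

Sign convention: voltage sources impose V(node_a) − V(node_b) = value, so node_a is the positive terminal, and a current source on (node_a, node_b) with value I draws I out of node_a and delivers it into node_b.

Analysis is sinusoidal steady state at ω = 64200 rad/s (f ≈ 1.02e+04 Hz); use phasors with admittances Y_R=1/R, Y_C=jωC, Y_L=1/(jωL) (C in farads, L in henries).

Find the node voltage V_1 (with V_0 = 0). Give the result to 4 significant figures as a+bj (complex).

MNA unknowns: 2 node voltages V₁..V_2 plus 1 source current (V1)
I1: z[2]−=0.00102, z[0]+=0.00102
R1: Y=0.04049+0.000j on G[0,1]
L1: Y=0.000-0.05968j on G[1,0]
I2: z[0]−=0.00154, z[2]+=0.00154
C1: Y=0.000+0.2343j on G[0,2]
R2: Y=0.02227+0.000j on G[2,0]
L2: Y=0.000-0.0002791j on G[1,0]
R3: Y=0.04167+0.000j on G[1,2]
R4: Y=0.0001664+0.000j on G[0,1]
R5: Y=0.04717+0.000j on G[0,2]
R6: Y=0.01005+0.000j on G[0,2]
L3: Y=0.000-0.007673j on G[0,2]
V1: row V2−V0=3.85, i_V1 at 2,0
solve → V1=1.273+0.9274j, V2=3.850+0.000j
aux → i_V1=-0.4129-0.8340j

1.273+0.9274j V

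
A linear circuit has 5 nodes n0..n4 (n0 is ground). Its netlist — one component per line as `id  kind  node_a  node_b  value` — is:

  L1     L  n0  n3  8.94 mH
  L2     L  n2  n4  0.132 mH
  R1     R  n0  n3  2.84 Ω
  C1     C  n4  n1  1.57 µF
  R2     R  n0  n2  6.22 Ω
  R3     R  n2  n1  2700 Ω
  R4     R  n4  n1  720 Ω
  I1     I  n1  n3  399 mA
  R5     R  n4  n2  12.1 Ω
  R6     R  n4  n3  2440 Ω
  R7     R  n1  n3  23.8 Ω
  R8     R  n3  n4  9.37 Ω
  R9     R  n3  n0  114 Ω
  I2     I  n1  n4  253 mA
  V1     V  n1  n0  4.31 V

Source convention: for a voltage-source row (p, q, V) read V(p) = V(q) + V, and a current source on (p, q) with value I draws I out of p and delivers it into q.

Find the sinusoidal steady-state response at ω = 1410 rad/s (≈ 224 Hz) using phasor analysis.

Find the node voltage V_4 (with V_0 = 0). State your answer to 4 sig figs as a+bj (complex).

Apply KCL at each of the 4 non-ground nodes and solve the resulting linear system.
Node n1: branches {C1, R3, R4, I1, R7, I2, V1} → V_1 = 4.310+0.000j
Node n2: branches {L2, R2, R3, R5} → V_2 = 1.532+0.1047j
Node n3: branches {L1, R1, I1, R6, R7, R8, R9} → V_3 = 1.419+0.2524j
Node n4: branches {L2, C1, R4, R5, R6, R8, I2} → V_4 = 1.530+0.1504j
Source currents: i(V1)=-0.7787+0.004698j

1.530+0.1504j V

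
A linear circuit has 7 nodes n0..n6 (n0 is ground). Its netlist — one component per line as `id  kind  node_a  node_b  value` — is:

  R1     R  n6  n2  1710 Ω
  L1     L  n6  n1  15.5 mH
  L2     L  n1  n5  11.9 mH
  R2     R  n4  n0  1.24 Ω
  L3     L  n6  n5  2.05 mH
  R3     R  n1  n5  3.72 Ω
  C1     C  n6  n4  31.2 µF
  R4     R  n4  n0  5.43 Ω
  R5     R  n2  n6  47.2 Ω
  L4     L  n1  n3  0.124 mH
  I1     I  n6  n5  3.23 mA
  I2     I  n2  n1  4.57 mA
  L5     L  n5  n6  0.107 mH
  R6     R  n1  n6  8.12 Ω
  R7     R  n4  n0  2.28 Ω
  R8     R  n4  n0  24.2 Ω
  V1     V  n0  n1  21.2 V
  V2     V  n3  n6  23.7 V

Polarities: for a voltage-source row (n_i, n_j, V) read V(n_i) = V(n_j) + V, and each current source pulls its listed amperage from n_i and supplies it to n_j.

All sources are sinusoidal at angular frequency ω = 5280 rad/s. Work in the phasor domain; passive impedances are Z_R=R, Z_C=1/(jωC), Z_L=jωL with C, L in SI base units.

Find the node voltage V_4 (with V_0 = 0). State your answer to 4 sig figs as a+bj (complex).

-1.405-5.090j V

Apply KCL at each of the 6 non-ground nodes and solve the resulting linear system.
Node n1: branches {L1, L2, R3, L4, I2, R6, V1} → V_1 = -21.20+0.000j
Node n2: branches {R1, R5, I2} → V_2 = -47.05+7.448j
Node n3: branches {L4, V2} → V_3 = -23.14+7.448j
Node n4: branches {R2, C1, R4, R7, R8} → V_4 = -1.405-5.090j
Node n5: branches {L2, L3, R3, I1, L5} → V_5 = -45.08+10.80j
Node n6: branches {R1, L1, L3, C1, R5, I1, L5, R6, V2} → V_6 = -46.84+7.448j
Source currents: i(V1)=-2.066-7.486j, i(V2)=-11.38-2.971j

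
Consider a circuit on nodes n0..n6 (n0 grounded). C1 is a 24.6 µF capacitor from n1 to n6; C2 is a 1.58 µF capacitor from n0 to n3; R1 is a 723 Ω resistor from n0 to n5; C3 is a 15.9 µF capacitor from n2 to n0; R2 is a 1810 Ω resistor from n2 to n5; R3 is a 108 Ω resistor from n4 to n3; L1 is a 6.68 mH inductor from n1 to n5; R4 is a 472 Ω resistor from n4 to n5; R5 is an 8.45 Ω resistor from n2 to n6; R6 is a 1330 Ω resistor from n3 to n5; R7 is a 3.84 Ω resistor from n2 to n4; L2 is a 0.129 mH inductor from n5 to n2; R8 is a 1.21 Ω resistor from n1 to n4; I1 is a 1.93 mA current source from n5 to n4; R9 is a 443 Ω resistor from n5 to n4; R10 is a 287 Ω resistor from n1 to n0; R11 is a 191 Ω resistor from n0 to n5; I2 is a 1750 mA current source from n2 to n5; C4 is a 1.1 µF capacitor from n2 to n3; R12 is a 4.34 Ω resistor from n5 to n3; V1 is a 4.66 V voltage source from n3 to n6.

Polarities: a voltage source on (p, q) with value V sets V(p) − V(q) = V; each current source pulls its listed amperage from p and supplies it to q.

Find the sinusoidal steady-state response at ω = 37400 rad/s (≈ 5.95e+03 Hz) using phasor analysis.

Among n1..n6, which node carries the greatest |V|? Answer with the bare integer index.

5

MNA unknowns: 6 node voltages V₁..V_6 plus 1 source current (V1)
C1: Y=0.000+0.9200j on G[1,6]
C2: Y=0.000+0.05909j on G[0,3]
R1: Y=0.001383+0.000j on G[0,5]
C3: Y=0.000+0.5947j on G[2,0]
R2: Y=0.0005525+0.000j on G[2,5]
R3: Y=0.009259+0.000j on G[4,3]
L1: Y=0.000-0.004003j on G[1,5]
R4: Y=0.002119+0.000j on G[4,5]
R5: Y=0.1183+0.000j on G[2,6]
R6: Y=0.0007519+0.000j on G[3,5]
R7: Y=0.2604+0.000j on G[2,4]
L2: Y=0.000-0.2073j on G[5,2]
R8: Y=0.8264+0.000j on G[1,4]
I1: z[5]−=0.00193, z[4]+=0.00193
R9: Y=0.002257+0.000j on G[5,4]
R10: Y=0.003484+0.000j on G[1,0]
R11: Y=0.005236+0.000j on G[0,5]
I2: z[2]−=1.75, z[5]+=1.75
C4: Y=0.000+0.04114j on G[2,3]
R12: Y=0.2304+0.000j on G[5,3]
V1: row V3−V6=4.66, i_V1 at 3,6
solve → V1=0.2117+2.082j, V2=-0.6273-0.1323j, V3=5.356+1.987j, V4=0.08019+1.579j, V5=5.740+7.449j, V6=0.6960+1.987j
aux → i_V1=0.2446+0.6963j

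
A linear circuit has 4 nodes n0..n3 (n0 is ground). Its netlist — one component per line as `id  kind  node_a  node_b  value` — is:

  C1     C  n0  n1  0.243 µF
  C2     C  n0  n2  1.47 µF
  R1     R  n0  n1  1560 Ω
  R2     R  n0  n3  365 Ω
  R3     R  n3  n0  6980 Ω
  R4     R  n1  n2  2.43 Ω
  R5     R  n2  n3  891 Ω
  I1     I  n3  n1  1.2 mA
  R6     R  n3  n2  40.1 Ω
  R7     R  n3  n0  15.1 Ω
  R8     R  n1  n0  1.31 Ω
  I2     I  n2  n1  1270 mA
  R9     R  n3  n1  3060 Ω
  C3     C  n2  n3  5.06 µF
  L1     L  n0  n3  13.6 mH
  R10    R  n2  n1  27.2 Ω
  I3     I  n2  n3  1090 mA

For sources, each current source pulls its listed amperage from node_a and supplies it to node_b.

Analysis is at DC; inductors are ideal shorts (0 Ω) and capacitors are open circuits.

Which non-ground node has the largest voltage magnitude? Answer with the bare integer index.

Apply KCL at each of the 3 non-ground nodes and solve the resulting linear system.
Node n1: branches {C1, R1, R4, I1, R8, I2, R9, R10} → V_1 = -1.216
Node n2: branches {C2, R4, R5, R6, I2, C3, R10, I3} → V_2 = -6.124
Node n3: branches {R2, R3, R5, I1, R6, R7, R9, C3, L1, I3} → V_3 = 0.000
Source currents: i(L1)=-0.9288

2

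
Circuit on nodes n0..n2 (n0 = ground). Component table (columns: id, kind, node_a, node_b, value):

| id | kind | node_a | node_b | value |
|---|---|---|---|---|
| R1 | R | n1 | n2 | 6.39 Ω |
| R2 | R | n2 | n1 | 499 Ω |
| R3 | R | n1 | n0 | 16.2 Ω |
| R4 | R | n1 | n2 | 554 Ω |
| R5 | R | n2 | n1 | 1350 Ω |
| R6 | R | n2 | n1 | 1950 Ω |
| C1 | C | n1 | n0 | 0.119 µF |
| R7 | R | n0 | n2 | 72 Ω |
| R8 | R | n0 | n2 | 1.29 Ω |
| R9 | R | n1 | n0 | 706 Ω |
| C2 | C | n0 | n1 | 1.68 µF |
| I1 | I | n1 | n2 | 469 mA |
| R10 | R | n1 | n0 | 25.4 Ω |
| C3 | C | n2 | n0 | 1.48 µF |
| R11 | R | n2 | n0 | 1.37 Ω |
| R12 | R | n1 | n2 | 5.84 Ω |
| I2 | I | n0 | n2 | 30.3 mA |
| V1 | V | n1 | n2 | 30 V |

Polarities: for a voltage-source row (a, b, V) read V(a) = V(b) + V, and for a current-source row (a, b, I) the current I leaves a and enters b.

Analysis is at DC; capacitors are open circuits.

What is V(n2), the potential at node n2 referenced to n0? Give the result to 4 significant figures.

Element admittances at DC:
  Y(R1) = 0.1565 S between n1,n2
  Y(R2) = 0.002004 S between n2,n1
  Y(R3) = 0.06173 S between n1,n0
  Y(R4) = 0.001805 S between n1,n2
  Y(R5) = 0.0007407 S between n2,n1
  Y(R6) = 0.0005128 S between n2,n1
  Y(C1) = 0.000 S between n1,n0
  Y(R7) = 0.01389 S between n0,n2
  Y(R8) = 0.7752 S between n0,n2
  Y(R9) = 0.001416 S between n1,n0
  Y(C2) = 0.000 S between n0,n1
  I1: injects 0.469 A into n2 (from n1)
  Y(R10) = 0.03937 S between n1,n0
  Y(C3) = 0.000 S between n2,n0
  Y(R11) = 0.7299 S between n2,n0
  Y(R12) = 0.1712 S between n1,n2
  I2: injects 0.0303 A into n2 (from n0)
  V1: constraint V(n1)−V(n2) = 30
Assemble and solve the 3×3 MNA system:
  V(n1)=28.12  V(n2)=-1.878
  i(V1)=-13.34

-1.878 V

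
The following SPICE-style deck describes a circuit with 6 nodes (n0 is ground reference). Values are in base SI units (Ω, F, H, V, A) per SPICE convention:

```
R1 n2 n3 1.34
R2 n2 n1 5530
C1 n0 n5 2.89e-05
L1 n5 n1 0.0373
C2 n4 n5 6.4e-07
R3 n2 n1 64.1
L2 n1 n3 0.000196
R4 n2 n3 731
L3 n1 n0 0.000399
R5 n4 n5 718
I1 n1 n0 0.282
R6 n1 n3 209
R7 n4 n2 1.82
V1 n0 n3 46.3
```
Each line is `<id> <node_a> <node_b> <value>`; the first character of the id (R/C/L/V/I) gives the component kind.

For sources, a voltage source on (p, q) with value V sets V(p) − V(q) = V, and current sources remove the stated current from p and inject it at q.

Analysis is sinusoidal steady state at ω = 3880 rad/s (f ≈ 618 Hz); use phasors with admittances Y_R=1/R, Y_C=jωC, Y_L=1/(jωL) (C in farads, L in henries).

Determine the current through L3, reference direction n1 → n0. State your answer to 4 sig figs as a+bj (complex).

-0.1927+19.99j A

Element admittances at ω=3880 rad/s:
  Y(R1) = 0.7463+0.000j S between n2,n3
  Y(R2) = 0.0001808+0.000j S between n2,n1
  Y(C1) = 0.000+0.1121j S between n0,n5
  Y(L1) = 0.000-0.006910j S between n5,n1
  Y(C2) = 0.000+0.002483j S between n4,n5
  Y(R3) = 0.01560+0.000j S between n2,n1
  Y(L2) = 0.000-1.315j S between n1,n3
  Y(R4) = 0.001368+0.000j S between n2,n3
  Y(L3) = 0.000-0.6459j S between n1,n0
  Y(R5) = 0.001393+0.000j S between n4,n5
  I1: injects 0.282 A into n0 (from n1)
  Y(R6) = 0.004785+0.000j S between n1,n3
  Y(R7) = 0.5495+0.000j S between n4,n2
  V1: constraint V(n0)−V(n3) = 46.3
Assemble and solve the 6×6 MNA system:
  V(n1)=-30.94-0.2984j  V(n2)=-45.90+0.1463j  V(n3)=-46.30+0.000j  V(n4)=-45.78+0.3580j  V(n5)=0.9259+0.6314j
  i(V1)=0.01846+20.09j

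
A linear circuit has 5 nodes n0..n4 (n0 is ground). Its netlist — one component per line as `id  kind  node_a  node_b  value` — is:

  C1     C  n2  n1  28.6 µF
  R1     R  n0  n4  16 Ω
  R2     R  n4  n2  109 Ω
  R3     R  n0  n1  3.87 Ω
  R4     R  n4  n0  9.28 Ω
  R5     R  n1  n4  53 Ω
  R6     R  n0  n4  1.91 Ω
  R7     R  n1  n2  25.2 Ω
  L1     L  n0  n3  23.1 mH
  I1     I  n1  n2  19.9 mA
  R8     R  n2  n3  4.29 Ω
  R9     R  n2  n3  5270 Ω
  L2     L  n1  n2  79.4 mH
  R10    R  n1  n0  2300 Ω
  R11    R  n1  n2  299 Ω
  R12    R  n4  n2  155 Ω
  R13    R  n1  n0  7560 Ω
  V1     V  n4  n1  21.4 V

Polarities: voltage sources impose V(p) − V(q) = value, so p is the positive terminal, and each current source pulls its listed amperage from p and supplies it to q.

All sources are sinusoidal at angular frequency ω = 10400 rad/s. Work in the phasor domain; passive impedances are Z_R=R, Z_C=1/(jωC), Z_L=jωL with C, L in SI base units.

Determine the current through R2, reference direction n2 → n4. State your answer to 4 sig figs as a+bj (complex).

-0.1961-0.01113j A

MNA unknowns: 4 node voltages V₁..V_4 plus 1 source current (V1)
C1: Y=0.000+0.2974j on G[2,1]
R1: Y=0.06250+0.000j on G[0,4]
R2: Y=0.009174+0.000j on G[4,2]
R3: Y=0.2584+0.000j on G[0,1]
R4: Y=0.1078+0.000j on G[4,0]
R5: Y=0.01887+0.000j on G[1,4]
R6: Y=0.5236+0.000j on G[0,4]
R7: Y=0.03968+0.000j on G[1,2]
L1: Y=0.000-0.004163j on G[0,3]
I1: z[1]−=0.0199, z[2]+=0.0199
R8: Y=0.2331+0.000j on G[2,3]
R9: Y=0.0001898+0.000j on G[2,3]
L2: Y=0.000-0.001211j on G[1,2]
R10: Y=0.0004348+0.000j on G[1,0]
R11: Y=0.003344+0.000j on G[1,2]
R12: Y=0.006452+0.000j on G[4,2]
R13: Y=0.0001323+0.000j on G[1,0]
V1: row V4−V1=21.4, i_V1 at 4,1
solve → V1=-15.58-0.06783j, V2=-15.55-1.281j, V3=-15.53-1.558j, V4=5.823-0.06783j
aux → i_V1=-4.778+0.02810j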